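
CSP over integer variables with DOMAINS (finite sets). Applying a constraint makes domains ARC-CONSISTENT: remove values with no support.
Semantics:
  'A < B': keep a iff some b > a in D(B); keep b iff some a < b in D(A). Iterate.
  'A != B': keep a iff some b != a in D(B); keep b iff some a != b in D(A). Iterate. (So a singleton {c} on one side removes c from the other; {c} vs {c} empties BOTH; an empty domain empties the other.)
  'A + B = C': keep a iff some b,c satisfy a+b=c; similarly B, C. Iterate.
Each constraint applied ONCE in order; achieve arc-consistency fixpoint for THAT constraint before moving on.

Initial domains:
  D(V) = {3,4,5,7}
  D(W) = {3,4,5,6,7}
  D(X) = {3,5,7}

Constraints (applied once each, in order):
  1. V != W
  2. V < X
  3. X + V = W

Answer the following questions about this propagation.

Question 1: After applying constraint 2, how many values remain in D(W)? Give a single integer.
Answer: 5

Derivation:
Constraint 1 (V != W) on D(V)={3,4,5,7} D(W)={3,4,5,6,7}: no change
Constraint 2 (V < X) on D(V)={3,4,5,7} D(X)={3,5,7}: V {3,4,5,7}->{3,4,5}; X {3,5,7}->{5,7}
So after constraint 2: D(W)={3,4,5,6,7}, size = 5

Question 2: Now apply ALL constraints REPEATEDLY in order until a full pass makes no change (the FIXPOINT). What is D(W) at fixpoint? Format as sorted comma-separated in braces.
Answer: {}

Derivation:
pass 0 (initial): D(W)={3,4,5,6,7}
pass 1: V {3,4,5,7}->{}; W {3,4,5,6,7}->{}; X {3,5,7}->{}
pass 2: no change
Fixpoint after 2 passes: D(W) = {}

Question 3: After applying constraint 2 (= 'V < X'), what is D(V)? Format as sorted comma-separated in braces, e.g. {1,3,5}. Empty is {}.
Answer: {3,4,5}

Derivation:
Constraint 1 (V != W) on D(V)={3,4,5,7} D(W)={3,4,5,6,7}: no change
Constraint 2 (V < X) on D(V)={3,4,5,7} D(X)={3,5,7}: V {3,4,5,7}->{3,4,5}; X {3,5,7}->{5,7}
So after constraint 2: D(V) = {3,4,5}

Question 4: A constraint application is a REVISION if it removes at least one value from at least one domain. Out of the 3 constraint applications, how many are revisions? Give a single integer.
Answer: 2

Derivation:
Constraint 1 (V != W) on D(V)={3,4,5,7} D(W)={3,4,5,6,7}: no change => not a revision
Constraint 2 (V < X) on D(V)={3,4,5,7} D(X)={3,5,7}: V {3,4,5,7}->{3,4,5}; X {3,5,7}->{5,7} => REVISION
Constraint 3 (X + V = W) on D(X)={5,7} D(V)={3,4,5} D(W)={3,4,5,6,7}: X {5,7}->{}; V {3,4,5}->{}; W {3,4,5,6,7}->{} => REVISION
Total revisions = 2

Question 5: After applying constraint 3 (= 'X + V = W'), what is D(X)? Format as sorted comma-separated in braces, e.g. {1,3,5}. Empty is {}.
Answer: {}

Derivation:
Constraint 1 (V != W) on D(V)={3,4,5,7} D(W)={3,4,5,6,7}: no change
Constraint 2 (V < X) on D(V)={3,4,5,7} D(X)={3,5,7}: V {3,4,5,7}->{3,4,5}; X {3,5,7}->{5,7}
Constraint 3 (X + V = W) on D(X)={5,7} D(V)={3,4,5} D(W)={3,4,5,6,7}: X {5,7}->{}; V {3,4,5}->{}; W {3,4,5,6,7}->{}
So after constraint 3: D(X) = {}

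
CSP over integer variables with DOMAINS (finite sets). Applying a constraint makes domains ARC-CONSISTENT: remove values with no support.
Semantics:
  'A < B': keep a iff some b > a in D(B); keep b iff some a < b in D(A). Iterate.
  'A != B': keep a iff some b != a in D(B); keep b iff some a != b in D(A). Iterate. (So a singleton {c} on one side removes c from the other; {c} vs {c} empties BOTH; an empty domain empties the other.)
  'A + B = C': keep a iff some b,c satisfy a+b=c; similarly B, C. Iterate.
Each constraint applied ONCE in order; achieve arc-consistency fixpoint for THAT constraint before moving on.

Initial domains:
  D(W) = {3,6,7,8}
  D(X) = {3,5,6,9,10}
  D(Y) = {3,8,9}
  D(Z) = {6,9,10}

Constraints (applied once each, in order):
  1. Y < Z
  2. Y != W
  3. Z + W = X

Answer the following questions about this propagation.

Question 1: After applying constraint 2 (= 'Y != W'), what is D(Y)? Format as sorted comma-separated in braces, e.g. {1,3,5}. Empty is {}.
Constraint 1 (Y < Z) on D(Y)={3,8,9} D(Z)={6,9,10}: no change
Constraint 2 (Y != W) on D(Y)={3,8,9} D(W)={3,6,7,8}: no change
So after constraint 2: D(Y) = {3,8,9}

Answer: {3,8,9}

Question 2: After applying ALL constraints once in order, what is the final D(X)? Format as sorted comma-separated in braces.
Answer: {9}

Derivation:
Constraint 1 (Y < Z) on D(Y)={3,8,9} D(Z)={6,9,10}: no change
Constraint 2 (Y != W) on D(Y)={3,8,9} D(W)={3,6,7,8}: no change
Constraint 3 (Z + W = X) on D(Z)={6,9,10} D(W)={3,6,7,8} D(X)={3,5,6,9,10}: Z {6,9,10}->{6}; W {3,6,7,8}->{3}; X {3,5,6,9,10}->{9}
So after all 3 constraints: D(X) = {9}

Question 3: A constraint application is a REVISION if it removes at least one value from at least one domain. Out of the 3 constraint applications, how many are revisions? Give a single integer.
Constraint 1 (Y < Z) on D(Y)={3,8,9} D(Z)={6,9,10}: no change => not a revision
Constraint 2 (Y != W) on D(Y)={3,8,9} D(W)={3,6,7,8}: no change => not a revision
Constraint 3 (Z + W = X) on D(Z)={6,9,10} D(W)={3,6,7,8} D(X)={3,5,6,9,10}: Z {6,9,10}->{6}; W {3,6,7,8}->{3}; X {3,5,6,9,10}->{9} => REVISION
Total revisions = 1

Answer: 1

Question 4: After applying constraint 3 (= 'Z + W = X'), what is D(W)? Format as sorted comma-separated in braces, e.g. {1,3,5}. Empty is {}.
Answer: {3}

Derivation:
Constraint 1 (Y < Z) on D(Y)={3,8,9} D(Z)={6,9,10}: no change
Constraint 2 (Y != W) on D(Y)={3,8,9} D(W)={3,6,7,8}: no change
Constraint 3 (Z + W = X) on D(Z)={6,9,10} D(W)={3,6,7,8} D(X)={3,5,6,9,10}: Z {6,9,10}->{6}; W {3,6,7,8}->{3}; X {3,5,6,9,10}->{9}
So after constraint 3: D(W) = {3}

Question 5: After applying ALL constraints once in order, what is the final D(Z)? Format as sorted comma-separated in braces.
Answer: {6}

Derivation:
Constraint 1 (Y < Z) on D(Y)={3,8,9} D(Z)={6,9,10}: no change
Constraint 2 (Y != W) on D(Y)={3,8,9} D(W)={3,6,7,8}: no change
Constraint 3 (Z + W = X) on D(Z)={6,9,10} D(W)={3,6,7,8} D(X)={3,5,6,9,10}: Z {6,9,10}->{6}; W {3,6,7,8}->{3}; X {3,5,6,9,10}->{9}
So after all 3 constraints: D(Z) = {6}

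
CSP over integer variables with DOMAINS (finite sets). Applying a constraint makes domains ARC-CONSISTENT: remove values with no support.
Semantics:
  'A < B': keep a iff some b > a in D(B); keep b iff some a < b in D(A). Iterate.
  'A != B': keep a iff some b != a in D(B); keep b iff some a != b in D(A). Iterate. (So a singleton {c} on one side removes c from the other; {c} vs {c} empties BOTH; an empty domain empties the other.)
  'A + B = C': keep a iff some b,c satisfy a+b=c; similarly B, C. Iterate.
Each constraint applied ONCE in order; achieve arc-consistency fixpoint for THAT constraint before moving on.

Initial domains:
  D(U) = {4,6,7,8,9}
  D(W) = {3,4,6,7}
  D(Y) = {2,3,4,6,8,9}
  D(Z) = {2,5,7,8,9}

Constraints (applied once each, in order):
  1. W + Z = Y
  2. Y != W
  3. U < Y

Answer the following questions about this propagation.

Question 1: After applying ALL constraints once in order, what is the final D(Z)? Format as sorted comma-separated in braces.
Constraint 1 (W + Z = Y) on D(W)={3,4,6,7} D(Z)={2,5,7,8,9} D(Y)={2,3,4,6,8,9}: Z {2,5,7,8,9}->{2,5}; Y {2,3,4,6,8,9}->{6,8,9}
Constraint 2 (Y != W) on D(Y)={6,8,9} D(W)={3,4,6,7}: no change
Constraint 3 (U < Y) on D(U)={4,6,7,8,9} D(Y)={6,8,9}: U {4,6,7,8,9}->{4,6,7,8}
So after all 3 constraints: D(Z) = {2,5}

Answer: {2,5}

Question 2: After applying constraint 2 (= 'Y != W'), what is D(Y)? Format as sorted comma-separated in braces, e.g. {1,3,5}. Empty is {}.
Constraint 1 (W + Z = Y) on D(W)={3,4,6,7} D(Z)={2,5,7,8,9} D(Y)={2,3,4,6,8,9}: Z {2,5,7,8,9}->{2,5}; Y {2,3,4,6,8,9}->{6,8,9}
Constraint 2 (Y != W) on D(Y)={6,8,9} D(W)={3,4,6,7}: no change
So after constraint 2: D(Y) = {6,8,9}

Answer: {6,8,9}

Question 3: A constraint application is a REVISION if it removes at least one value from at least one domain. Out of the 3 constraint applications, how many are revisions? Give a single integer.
Answer: 2

Derivation:
Constraint 1 (W + Z = Y) on D(W)={3,4,6,7} D(Z)={2,5,7,8,9} D(Y)={2,3,4,6,8,9}: Z {2,5,7,8,9}->{2,5}; Y {2,3,4,6,8,9}->{6,8,9} => REVISION
Constraint 2 (Y != W) on D(Y)={6,8,9} D(W)={3,4,6,7}: no change => not a revision
Constraint 3 (U < Y) on D(U)={4,6,7,8,9} D(Y)={6,8,9}: U {4,6,7,8,9}->{4,6,7,8} => REVISION
Total revisions = 2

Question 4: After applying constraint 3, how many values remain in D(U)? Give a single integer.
Answer: 4

Derivation:
Constraint 1 (W + Z = Y) on D(W)={3,4,6,7} D(Z)={2,5,7,8,9} D(Y)={2,3,4,6,8,9}: Z {2,5,7,8,9}->{2,5}; Y {2,3,4,6,8,9}->{6,8,9}
Constraint 2 (Y != W) on D(Y)={6,8,9} D(W)={3,4,6,7}: no change
Constraint 3 (U < Y) on D(U)={4,6,7,8,9} D(Y)={6,8,9}: U {4,6,7,8,9}->{4,6,7,8}
So after constraint 3: D(U)={4,6,7,8}, size = 4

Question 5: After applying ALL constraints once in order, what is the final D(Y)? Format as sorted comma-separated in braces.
Constraint 1 (W + Z = Y) on D(W)={3,4,6,7} D(Z)={2,5,7,8,9} D(Y)={2,3,4,6,8,9}: Z {2,5,7,8,9}->{2,5}; Y {2,3,4,6,8,9}->{6,8,9}
Constraint 2 (Y != W) on D(Y)={6,8,9} D(W)={3,4,6,7}: no change
Constraint 3 (U < Y) on D(U)={4,6,7,8,9} D(Y)={6,8,9}: U {4,6,7,8,9}->{4,6,7,8}
So after all 3 constraints: D(Y) = {6,8,9}

Answer: {6,8,9}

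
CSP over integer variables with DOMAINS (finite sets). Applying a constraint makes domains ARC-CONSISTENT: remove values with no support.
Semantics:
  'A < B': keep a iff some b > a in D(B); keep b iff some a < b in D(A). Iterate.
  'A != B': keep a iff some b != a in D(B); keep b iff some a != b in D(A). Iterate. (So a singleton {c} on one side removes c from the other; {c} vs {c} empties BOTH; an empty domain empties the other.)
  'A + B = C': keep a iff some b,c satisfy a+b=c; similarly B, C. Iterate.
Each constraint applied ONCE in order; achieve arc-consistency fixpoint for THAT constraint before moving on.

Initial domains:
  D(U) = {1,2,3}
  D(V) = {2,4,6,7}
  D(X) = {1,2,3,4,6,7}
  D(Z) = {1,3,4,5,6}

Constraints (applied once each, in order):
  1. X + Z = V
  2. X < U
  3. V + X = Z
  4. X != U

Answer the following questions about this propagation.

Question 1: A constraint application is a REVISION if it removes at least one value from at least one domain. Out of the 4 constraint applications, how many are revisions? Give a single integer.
Constraint 1 (X + Z = V) on D(X)={1,2,3,4,6,7} D(Z)={1,3,4,5,6} D(V)={2,4,6,7}: X {1,2,3,4,6,7}->{1,2,3,4,6} => REVISION
Constraint 2 (X < U) on D(X)={1,2,3,4,6} D(U)={1,2,3}: X {1,2,3,4,6}->{1,2}; U {1,2,3}->{2,3} => REVISION
Constraint 3 (V + X = Z) on D(V)={2,4,6,7} D(X)={1,2} D(Z)={1,3,4,5,6}: V {2,4,6,7}->{2,4}; Z {1,3,4,5,6}->{3,4,5,6} => REVISION
Constraint 4 (X != U) on D(X)={1,2} D(U)={2,3}: no change => not a revision
Total revisions = 3

Answer: 3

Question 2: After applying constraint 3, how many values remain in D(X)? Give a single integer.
Answer: 2

Derivation:
Constraint 1 (X + Z = V) on D(X)={1,2,3,4,6,7} D(Z)={1,3,4,5,6} D(V)={2,4,6,7}: X {1,2,3,4,6,7}->{1,2,3,4,6}
Constraint 2 (X < U) on D(X)={1,2,3,4,6} D(U)={1,2,3}: X {1,2,3,4,6}->{1,2}; U {1,2,3}->{2,3}
Constraint 3 (V + X = Z) on D(V)={2,4,6,7} D(X)={1,2} D(Z)={1,3,4,5,6}: V {2,4,6,7}->{2,4}; Z {1,3,4,5,6}->{3,4,5,6}
So after constraint 3: D(X)={1,2}, size = 2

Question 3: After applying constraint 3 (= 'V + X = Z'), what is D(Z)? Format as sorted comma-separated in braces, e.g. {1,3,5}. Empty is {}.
Answer: {3,4,5,6}

Derivation:
Constraint 1 (X + Z = V) on D(X)={1,2,3,4,6,7} D(Z)={1,3,4,5,6} D(V)={2,4,6,7}: X {1,2,3,4,6,7}->{1,2,3,4,6}
Constraint 2 (X < U) on D(X)={1,2,3,4,6} D(U)={1,2,3}: X {1,2,3,4,6}->{1,2}; U {1,2,3}->{2,3}
Constraint 3 (V + X = Z) on D(V)={2,4,6,7} D(X)={1,2} D(Z)={1,3,4,5,6}: V {2,4,6,7}->{2,4}; Z {1,3,4,5,6}->{3,4,5,6}
So after constraint 3: D(Z) = {3,4,5,6}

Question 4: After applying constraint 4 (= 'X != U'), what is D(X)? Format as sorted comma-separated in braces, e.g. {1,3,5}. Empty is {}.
Constraint 1 (X + Z = V) on D(X)={1,2,3,4,6,7} D(Z)={1,3,4,5,6} D(V)={2,4,6,7}: X {1,2,3,4,6,7}->{1,2,3,4,6}
Constraint 2 (X < U) on D(X)={1,2,3,4,6} D(U)={1,2,3}: X {1,2,3,4,6}->{1,2}; U {1,2,3}->{2,3}
Constraint 3 (V + X = Z) on D(V)={2,4,6,7} D(X)={1,2} D(Z)={1,3,4,5,6}: V {2,4,6,7}->{2,4}; Z {1,3,4,5,6}->{3,4,5,6}
Constraint 4 (X != U) on D(X)={1,2} D(U)={2,3}: no change
So after constraint 4: D(X) = {1,2}

Answer: {1,2}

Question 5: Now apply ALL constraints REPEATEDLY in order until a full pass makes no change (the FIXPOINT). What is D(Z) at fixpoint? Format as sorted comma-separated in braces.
Answer: {}

Derivation:
pass 0 (initial): D(Z)={1,3,4,5,6}
pass 1: U {1,2,3}->{2,3}; V {2,4,6,7}->{2,4}; X {1,2,3,4,6,7}->{1,2}; Z {1,3,4,5,6}->{3,4,5,6}
pass 2: U {2,3}->{}; V {2,4}->{}; X {1,2}->{}; Z {3,4,5,6}->{}
pass 3: no change
Fixpoint after 3 passes: D(Z) = {}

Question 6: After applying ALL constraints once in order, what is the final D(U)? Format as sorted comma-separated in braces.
Constraint 1 (X + Z = V) on D(X)={1,2,3,4,6,7} D(Z)={1,3,4,5,6} D(V)={2,4,6,7}: X {1,2,3,4,6,7}->{1,2,3,4,6}
Constraint 2 (X < U) on D(X)={1,2,3,4,6} D(U)={1,2,3}: X {1,2,3,4,6}->{1,2}; U {1,2,3}->{2,3}
Constraint 3 (V + X = Z) on D(V)={2,4,6,7} D(X)={1,2} D(Z)={1,3,4,5,6}: V {2,4,6,7}->{2,4}; Z {1,3,4,5,6}->{3,4,5,6}
Constraint 4 (X != U) on D(X)={1,2} D(U)={2,3}: no change
So after all 4 constraints: D(U) = {2,3}

Answer: {2,3}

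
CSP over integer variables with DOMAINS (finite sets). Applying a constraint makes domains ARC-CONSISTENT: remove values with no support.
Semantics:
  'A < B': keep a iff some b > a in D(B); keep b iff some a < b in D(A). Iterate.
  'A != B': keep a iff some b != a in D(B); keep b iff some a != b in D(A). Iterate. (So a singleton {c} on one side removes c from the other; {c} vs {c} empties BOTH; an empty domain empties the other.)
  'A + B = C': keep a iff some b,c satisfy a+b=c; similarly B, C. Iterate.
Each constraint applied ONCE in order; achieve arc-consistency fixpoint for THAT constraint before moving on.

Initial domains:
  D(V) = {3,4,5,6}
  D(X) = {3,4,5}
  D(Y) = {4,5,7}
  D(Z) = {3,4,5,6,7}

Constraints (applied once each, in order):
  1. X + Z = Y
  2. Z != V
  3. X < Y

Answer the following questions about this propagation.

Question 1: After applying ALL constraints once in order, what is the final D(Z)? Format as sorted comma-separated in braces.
Constraint 1 (X + Z = Y) on D(X)={3,4,5} D(Z)={3,4,5,6,7} D(Y)={4,5,7}: X {3,4,5}->{3,4}; Z {3,4,5,6,7}->{3,4}; Y {4,5,7}->{7}
Constraint 2 (Z != V) on D(Z)={3,4} D(V)={3,4,5,6}: no change
Constraint 3 (X < Y) on D(X)={3,4} D(Y)={7}: no change
So after all 3 constraints: D(Z) = {3,4}

Answer: {3,4}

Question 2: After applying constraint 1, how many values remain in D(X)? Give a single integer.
Constraint 1 (X + Z = Y) on D(X)={3,4,5} D(Z)={3,4,5,6,7} D(Y)={4,5,7}: X {3,4,5}->{3,4}; Z {3,4,5,6,7}->{3,4}; Y {4,5,7}->{7}
So after constraint 1: D(X)={3,4}, size = 2

Answer: 2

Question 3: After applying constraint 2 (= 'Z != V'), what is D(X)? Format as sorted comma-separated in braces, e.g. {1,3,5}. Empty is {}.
Constraint 1 (X + Z = Y) on D(X)={3,4,5} D(Z)={3,4,5,6,7} D(Y)={4,5,7}: X {3,4,5}->{3,4}; Z {3,4,5,6,7}->{3,4}; Y {4,5,7}->{7}
Constraint 2 (Z != V) on D(Z)={3,4} D(V)={3,4,5,6}: no change
So after constraint 2: D(X) = {3,4}

Answer: {3,4}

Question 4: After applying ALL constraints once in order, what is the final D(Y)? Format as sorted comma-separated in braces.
Answer: {7}

Derivation:
Constraint 1 (X + Z = Y) on D(X)={3,4,5} D(Z)={3,4,5,6,7} D(Y)={4,5,7}: X {3,4,5}->{3,4}; Z {3,4,5,6,7}->{3,4}; Y {4,5,7}->{7}
Constraint 2 (Z != V) on D(Z)={3,4} D(V)={3,4,5,6}: no change
Constraint 3 (X < Y) on D(X)={3,4} D(Y)={7}: no change
So after all 3 constraints: D(Y) = {7}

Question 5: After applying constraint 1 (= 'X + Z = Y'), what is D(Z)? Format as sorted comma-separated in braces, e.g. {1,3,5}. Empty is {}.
Answer: {3,4}

Derivation:
Constraint 1 (X + Z = Y) on D(X)={3,4,5} D(Z)={3,4,5,6,7} D(Y)={4,5,7}: X {3,4,5}->{3,4}; Z {3,4,5,6,7}->{3,4}; Y {4,5,7}->{7}
So after constraint 1: D(Z) = {3,4}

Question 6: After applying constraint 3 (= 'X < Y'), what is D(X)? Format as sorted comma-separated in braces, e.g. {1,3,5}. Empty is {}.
Answer: {3,4}

Derivation:
Constraint 1 (X + Z = Y) on D(X)={3,4,5} D(Z)={3,4,5,6,7} D(Y)={4,5,7}: X {3,4,5}->{3,4}; Z {3,4,5,6,7}->{3,4}; Y {4,5,7}->{7}
Constraint 2 (Z != V) on D(Z)={3,4} D(V)={3,4,5,6}: no change
Constraint 3 (X < Y) on D(X)={3,4} D(Y)={7}: no change
So after constraint 3: D(X) = {3,4}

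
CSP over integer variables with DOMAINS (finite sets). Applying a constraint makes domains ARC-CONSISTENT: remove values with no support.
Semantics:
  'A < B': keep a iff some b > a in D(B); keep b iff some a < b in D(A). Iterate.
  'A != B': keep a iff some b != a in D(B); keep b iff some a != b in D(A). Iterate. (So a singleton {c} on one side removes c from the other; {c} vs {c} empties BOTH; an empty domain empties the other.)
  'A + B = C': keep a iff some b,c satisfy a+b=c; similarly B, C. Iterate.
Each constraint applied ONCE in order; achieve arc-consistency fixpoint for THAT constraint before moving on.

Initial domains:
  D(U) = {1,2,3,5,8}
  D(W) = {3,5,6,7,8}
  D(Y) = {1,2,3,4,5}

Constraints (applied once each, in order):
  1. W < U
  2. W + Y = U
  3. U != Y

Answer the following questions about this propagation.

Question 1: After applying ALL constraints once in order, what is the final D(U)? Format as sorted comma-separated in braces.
Constraint 1 (W < U) on D(W)={3,5,6,7,8} D(U)={1,2,3,5,8}: W {3,5,6,7,8}->{3,5,6,7}; U {1,2,3,5,8}->{5,8}
Constraint 2 (W + Y = U) on D(W)={3,5,6,7} D(Y)={1,2,3,4,5} D(U)={5,8}: Y {1,2,3,4,5}->{1,2,3,5}
Constraint 3 (U != Y) on D(U)={5,8} D(Y)={1,2,3,5}: no change
So after all 3 constraints: D(U) = {5,8}

Answer: {5,8}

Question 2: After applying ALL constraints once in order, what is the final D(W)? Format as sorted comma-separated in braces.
Constraint 1 (W < U) on D(W)={3,5,6,7,8} D(U)={1,2,3,5,8}: W {3,5,6,7,8}->{3,5,6,7}; U {1,2,3,5,8}->{5,8}
Constraint 2 (W + Y = U) on D(W)={3,5,6,7} D(Y)={1,2,3,4,5} D(U)={5,8}: Y {1,2,3,4,5}->{1,2,3,5}
Constraint 3 (U != Y) on D(U)={5,8} D(Y)={1,2,3,5}: no change
So after all 3 constraints: D(W) = {3,5,6,7}

Answer: {3,5,6,7}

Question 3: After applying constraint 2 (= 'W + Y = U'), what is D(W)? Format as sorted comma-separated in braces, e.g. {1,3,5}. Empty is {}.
Answer: {3,5,6,7}

Derivation:
Constraint 1 (W < U) on D(W)={3,5,6,7,8} D(U)={1,2,3,5,8}: W {3,5,6,7,8}->{3,5,6,7}; U {1,2,3,5,8}->{5,8}
Constraint 2 (W + Y = U) on D(W)={3,5,6,7} D(Y)={1,2,3,4,5} D(U)={5,8}: Y {1,2,3,4,5}->{1,2,3,5}
So after constraint 2: D(W) = {3,5,6,7}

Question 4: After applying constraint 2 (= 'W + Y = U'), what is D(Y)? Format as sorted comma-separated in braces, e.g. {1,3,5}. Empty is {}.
Constraint 1 (W < U) on D(W)={3,5,6,7,8} D(U)={1,2,3,5,8}: W {3,5,6,7,8}->{3,5,6,7}; U {1,2,3,5,8}->{5,8}
Constraint 2 (W + Y = U) on D(W)={3,5,6,7} D(Y)={1,2,3,4,5} D(U)={5,8}: Y {1,2,3,4,5}->{1,2,3,5}
So after constraint 2: D(Y) = {1,2,3,5}

Answer: {1,2,3,5}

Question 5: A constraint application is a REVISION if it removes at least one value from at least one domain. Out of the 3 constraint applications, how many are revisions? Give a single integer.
Constraint 1 (W < U) on D(W)={3,5,6,7,8} D(U)={1,2,3,5,8}: W {3,5,6,7,8}->{3,5,6,7}; U {1,2,3,5,8}->{5,8} => REVISION
Constraint 2 (W + Y = U) on D(W)={3,5,6,7} D(Y)={1,2,3,4,5} D(U)={5,8}: Y {1,2,3,4,5}->{1,2,3,5} => REVISION
Constraint 3 (U != Y) on D(U)={5,8} D(Y)={1,2,3,5}: no change => not a revision
Total revisions = 2

Answer: 2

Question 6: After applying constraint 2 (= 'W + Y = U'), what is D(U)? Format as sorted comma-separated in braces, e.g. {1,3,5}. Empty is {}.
Constraint 1 (W < U) on D(W)={3,5,6,7,8} D(U)={1,2,3,5,8}: W {3,5,6,7,8}->{3,5,6,7}; U {1,2,3,5,8}->{5,8}
Constraint 2 (W + Y = U) on D(W)={3,5,6,7} D(Y)={1,2,3,4,5} D(U)={5,8}: Y {1,2,3,4,5}->{1,2,3,5}
So after constraint 2: D(U) = {5,8}

Answer: {5,8}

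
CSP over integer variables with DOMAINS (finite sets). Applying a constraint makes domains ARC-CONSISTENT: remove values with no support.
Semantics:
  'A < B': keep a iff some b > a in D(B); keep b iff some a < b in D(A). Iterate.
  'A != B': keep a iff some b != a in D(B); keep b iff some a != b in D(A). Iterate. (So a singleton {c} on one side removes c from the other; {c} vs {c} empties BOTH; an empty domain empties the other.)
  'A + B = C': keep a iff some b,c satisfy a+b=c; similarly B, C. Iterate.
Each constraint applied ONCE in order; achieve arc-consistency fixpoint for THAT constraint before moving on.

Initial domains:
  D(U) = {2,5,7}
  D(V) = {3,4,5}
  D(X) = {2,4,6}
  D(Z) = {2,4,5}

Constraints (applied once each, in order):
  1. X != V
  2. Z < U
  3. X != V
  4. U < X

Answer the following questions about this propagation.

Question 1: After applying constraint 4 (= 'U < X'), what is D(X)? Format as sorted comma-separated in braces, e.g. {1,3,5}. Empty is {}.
Constraint 1 (X != V) on D(X)={2,4,6} D(V)={3,4,5}: no change
Constraint 2 (Z < U) on D(Z)={2,4,5} D(U)={2,5,7}: U {2,5,7}->{5,7}
Constraint 3 (X != V) on D(X)={2,4,6} D(V)={3,4,5}: no change
Constraint 4 (U < X) on D(U)={5,7} D(X)={2,4,6}: U {5,7}->{5}; X {2,4,6}->{6}
So after constraint 4: D(X) = {6}

Answer: {6}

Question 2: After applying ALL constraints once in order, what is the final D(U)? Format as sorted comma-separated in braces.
Constraint 1 (X != V) on D(X)={2,4,6} D(V)={3,4,5}: no change
Constraint 2 (Z < U) on D(Z)={2,4,5} D(U)={2,5,7}: U {2,5,7}->{5,7}
Constraint 3 (X != V) on D(X)={2,4,6} D(V)={3,4,5}: no change
Constraint 4 (U < X) on D(U)={5,7} D(X)={2,4,6}: U {5,7}->{5}; X {2,4,6}->{6}
So after all 4 constraints: D(U) = {5}

Answer: {5}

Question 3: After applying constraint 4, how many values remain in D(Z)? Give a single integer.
Answer: 3

Derivation:
Constraint 1 (X != V) on D(X)={2,4,6} D(V)={3,4,5}: no change
Constraint 2 (Z < U) on D(Z)={2,4,5} D(U)={2,5,7}: U {2,5,7}->{5,7}
Constraint 3 (X != V) on D(X)={2,4,6} D(V)={3,4,5}: no change
Constraint 4 (U < X) on D(U)={5,7} D(X)={2,4,6}: U {5,7}->{5}; X {2,4,6}->{6}
So after constraint 4: D(Z)={2,4,5}, size = 3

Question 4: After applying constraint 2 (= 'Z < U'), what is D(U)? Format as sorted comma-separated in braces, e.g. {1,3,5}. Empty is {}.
Constraint 1 (X != V) on D(X)={2,4,6} D(V)={3,4,5}: no change
Constraint 2 (Z < U) on D(Z)={2,4,5} D(U)={2,5,7}: U {2,5,7}->{5,7}
So after constraint 2: D(U) = {5,7}

Answer: {5,7}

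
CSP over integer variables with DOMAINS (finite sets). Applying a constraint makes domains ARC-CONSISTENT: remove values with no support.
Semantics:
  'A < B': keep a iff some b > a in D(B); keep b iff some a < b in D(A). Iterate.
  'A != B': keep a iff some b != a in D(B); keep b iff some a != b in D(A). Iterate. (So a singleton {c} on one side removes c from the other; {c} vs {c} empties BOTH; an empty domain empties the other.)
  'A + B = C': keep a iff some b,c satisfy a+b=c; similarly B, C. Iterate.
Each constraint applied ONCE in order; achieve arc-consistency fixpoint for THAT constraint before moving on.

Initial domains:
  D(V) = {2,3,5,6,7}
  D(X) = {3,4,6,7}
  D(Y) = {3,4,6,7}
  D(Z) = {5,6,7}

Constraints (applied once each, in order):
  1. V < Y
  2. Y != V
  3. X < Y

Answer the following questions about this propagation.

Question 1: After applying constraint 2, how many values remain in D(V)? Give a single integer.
Answer: 4

Derivation:
Constraint 1 (V < Y) on D(V)={2,3,5,6,7} D(Y)={3,4,6,7}: V {2,3,5,6,7}->{2,3,5,6}
Constraint 2 (Y != V) on D(Y)={3,4,6,7} D(V)={2,3,5,6}: no change
So after constraint 2: D(V)={2,3,5,6}, size = 4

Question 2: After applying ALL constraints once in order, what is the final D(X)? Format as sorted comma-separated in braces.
Answer: {3,4,6}

Derivation:
Constraint 1 (V < Y) on D(V)={2,3,5,6,7} D(Y)={3,4,6,7}: V {2,3,5,6,7}->{2,3,5,6}
Constraint 2 (Y != V) on D(Y)={3,4,6,7} D(V)={2,3,5,6}: no change
Constraint 3 (X < Y) on D(X)={3,4,6,7} D(Y)={3,4,6,7}: X {3,4,6,7}->{3,4,6}; Y {3,4,6,7}->{4,6,7}
So after all 3 constraints: D(X) = {3,4,6}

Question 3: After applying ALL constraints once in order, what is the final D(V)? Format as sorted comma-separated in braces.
Answer: {2,3,5,6}

Derivation:
Constraint 1 (V < Y) on D(V)={2,3,5,6,7} D(Y)={3,4,6,7}: V {2,3,5,6,7}->{2,3,5,6}
Constraint 2 (Y != V) on D(Y)={3,4,6,7} D(V)={2,3,5,6}: no change
Constraint 3 (X < Y) on D(X)={3,4,6,7} D(Y)={3,4,6,7}: X {3,4,6,7}->{3,4,6}; Y {3,4,6,7}->{4,6,7}
So after all 3 constraints: D(V) = {2,3,5,6}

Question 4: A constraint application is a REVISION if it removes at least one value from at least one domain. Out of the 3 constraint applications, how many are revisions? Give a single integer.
Answer: 2

Derivation:
Constraint 1 (V < Y) on D(V)={2,3,5,6,7} D(Y)={3,4,6,7}: V {2,3,5,6,7}->{2,3,5,6} => REVISION
Constraint 2 (Y != V) on D(Y)={3,4,6,7} D(V)={2,3,5,6}: no change => not a revision
Constraint 3 (X < Y) on D(X)={3,4,6,7} D(Y)={3,4,6,7}: X {3,4,6,7}->{3,4,6}; Y {3,4,6,7}->{4,6,7} => REVISION
Total revisions = 2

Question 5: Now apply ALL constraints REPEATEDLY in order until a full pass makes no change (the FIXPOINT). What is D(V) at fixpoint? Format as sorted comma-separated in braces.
pass 0 (initial): D(V)={2,3,5,6,7}
pass 1: V {2,3,5,6,7}->{2,3,5,6}; X {3,4,6,7}->{3,4,6}; Y {3,4,6,7}->{4,6,7}
pass 2: no change
Fixpoint after 2 passes: D(V) = {2,3,5,6}

Answer: {2,3,5,6}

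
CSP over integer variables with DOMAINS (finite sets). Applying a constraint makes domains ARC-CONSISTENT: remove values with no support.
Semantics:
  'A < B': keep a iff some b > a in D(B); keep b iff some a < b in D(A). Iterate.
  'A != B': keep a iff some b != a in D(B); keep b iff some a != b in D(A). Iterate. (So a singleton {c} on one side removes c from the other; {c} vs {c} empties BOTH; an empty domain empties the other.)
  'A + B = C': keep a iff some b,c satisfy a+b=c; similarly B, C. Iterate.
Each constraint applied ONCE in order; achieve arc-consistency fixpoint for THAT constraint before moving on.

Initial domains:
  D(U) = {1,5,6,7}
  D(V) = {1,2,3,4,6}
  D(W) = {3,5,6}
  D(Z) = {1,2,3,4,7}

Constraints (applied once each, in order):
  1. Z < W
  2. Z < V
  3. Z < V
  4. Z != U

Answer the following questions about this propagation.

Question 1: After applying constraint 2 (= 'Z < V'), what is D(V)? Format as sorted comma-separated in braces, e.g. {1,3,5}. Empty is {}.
Constraint 1 (Z < W) on D(Z)={1,2,3,4,7} D(W)={3,5,6}: Z {1,2,3,4,7}->{1,2,3,4}
Constraint 2 (Z < V) on D(Z)={1,2,3,4} D(V)={1,2,3,4,6}: V {1,2,3,4,6}->{2,3,4,6}
So after constraint 2: D(V) = {2,3,4,6}

Answer: {2,3,4,6}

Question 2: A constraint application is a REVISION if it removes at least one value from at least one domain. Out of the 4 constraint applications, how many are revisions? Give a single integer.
Answer: 2

Derivation:
Constraint 1 (Z < W) on D(Z)={1,2,3,4,7} D(W)={3,5,6}: Z {1,2,3,4,7}->{1,2,3,4} => REVISION
Constraint 2 (Z < V) on D(Z)={1,2,3,4} D(V)={1,2,3,4,6}: V {1,2,3,4,6}->{2,3,4,6} => REVISION
Constraint 3 (Z < V) on D(Z)={1,2,3,4} D(V)={2,3,4,6}: no change => not a revision
Constraint 4 (Z != U) on D(Z)={1,2,3,4} D(U)={1,5,6,7}: no change => not a revision
Total revisions = 2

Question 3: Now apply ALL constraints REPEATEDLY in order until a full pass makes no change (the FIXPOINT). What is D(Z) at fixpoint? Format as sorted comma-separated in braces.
pass 0 (initial): D(Z)={1,2,3,4,7}
pass 1: V {1,2,3,4,6}->{2,3,4,6}; Z {1,2,3,4,7}->{1,2,3,4}
pass 2: no change
Fixpoint after 2 passes: D(Z) = {1,2,3,4}

Answer: {1,2,3,4}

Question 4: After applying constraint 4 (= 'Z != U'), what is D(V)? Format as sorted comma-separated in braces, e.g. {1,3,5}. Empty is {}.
Answer: {2,3,4,6}

Derivation:
Constraint 1 (Z < W) on D(Z)={1,2,3,4,7} D(W)={3,5,6}: Z {1,2,3,4,7}->{1,2,3,4}
Constraint 2 (Z < V) on D(Z)={1,2,3,4} D(V)={1,2,3,4,6}: V {1,2,3,4,6}->{2,3,4,6}
Constraint 3 (Z < V) on D(Z)={1,2,3,4} D(V)={2,3,4,6}: no change
Constraint 4 (Z != U) on D(Z)={1,2,3,4} D(U)={1,5,6,7}: no change
So after constraint 4: D(V) = {2,3,4,6}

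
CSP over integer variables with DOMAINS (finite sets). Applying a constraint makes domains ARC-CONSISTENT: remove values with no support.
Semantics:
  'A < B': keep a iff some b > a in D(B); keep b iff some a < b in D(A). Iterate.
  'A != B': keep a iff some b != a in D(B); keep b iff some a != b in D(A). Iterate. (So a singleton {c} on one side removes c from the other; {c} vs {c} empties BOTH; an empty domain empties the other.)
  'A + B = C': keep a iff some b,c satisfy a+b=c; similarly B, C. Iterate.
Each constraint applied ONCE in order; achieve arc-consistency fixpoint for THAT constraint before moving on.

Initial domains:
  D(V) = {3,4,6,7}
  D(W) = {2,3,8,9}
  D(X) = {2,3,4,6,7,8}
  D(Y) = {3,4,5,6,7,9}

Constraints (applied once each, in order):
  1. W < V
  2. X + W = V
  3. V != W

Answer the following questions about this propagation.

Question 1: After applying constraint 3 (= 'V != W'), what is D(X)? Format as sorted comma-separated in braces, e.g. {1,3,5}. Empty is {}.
Constraint 1 (W < V) on D(W)={2,3,8,9} D(V)={3,4,6,7}: W {2,3,8,9}->{2,3}
Constraint 2 (X + W = V) on D(X)={2,3,4,6,7,8} D(W)={2,3} D(V)={3,4,6,7}: X {2,3,4,6,7,8}->{2,3,4}; V {3,4,6,7}->{4,6,7}
Constraint 3 (V != W) on D(V)={4,6,7} D(W)={2,3}: no change
So after constraint 3: D(X) = {2,3,4}

Answer: {2,3,4}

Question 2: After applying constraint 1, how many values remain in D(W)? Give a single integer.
Constraint 1 (W < V) on D(W)={2,3,8,9} D(V)={3,4,6,7}: W {2,3,8,9}->{2,3}
So after constraint 1: D(W)={2,3}, size = 2

Answer: 2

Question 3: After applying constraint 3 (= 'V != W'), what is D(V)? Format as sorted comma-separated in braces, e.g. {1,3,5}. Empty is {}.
Constraint 1 (W < V) on D(W)={2,3,8,9} D(V)={3,4,6,7}: W {2,3,8,9}->{2,3}
Constraint 2 (X + W = V) on D(X)={2,3,4,6,7,8} D(W)={2,3} D(V)={3,4,6,7}: X {2,3,4,6,7,8}->{2,3,4}; V {3,4,6,7}->{4,6,7}
Constraint 3 (V != W) on D(V)={4,6,7} D(W)={2,3}: no change
So after constraint 3: D(V) = {4,6,7}

Answer: {4,6,7}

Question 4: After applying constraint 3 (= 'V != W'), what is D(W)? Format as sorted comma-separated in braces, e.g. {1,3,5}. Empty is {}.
Constraint 1 (W < V) on D(W)={2,3,8,9} D(V)={3,4,6,7}: W {2,3,8,9}->{2,3}
Constraint 2 (X + W = V) on D(X)={2,3,4,6,7,8} D(W)={2,3} D(V)={3,4,6,7}: X {2,3,4,6,7,8}->{2,3,4}; V {3,4,6,7}->{4,6,7}
Constraint 3 (V != W) on D(V)={4,6,7} D(W)={2,3}: no change
So after constraint 3: D(W) = {2,3}

Answer: {2,3}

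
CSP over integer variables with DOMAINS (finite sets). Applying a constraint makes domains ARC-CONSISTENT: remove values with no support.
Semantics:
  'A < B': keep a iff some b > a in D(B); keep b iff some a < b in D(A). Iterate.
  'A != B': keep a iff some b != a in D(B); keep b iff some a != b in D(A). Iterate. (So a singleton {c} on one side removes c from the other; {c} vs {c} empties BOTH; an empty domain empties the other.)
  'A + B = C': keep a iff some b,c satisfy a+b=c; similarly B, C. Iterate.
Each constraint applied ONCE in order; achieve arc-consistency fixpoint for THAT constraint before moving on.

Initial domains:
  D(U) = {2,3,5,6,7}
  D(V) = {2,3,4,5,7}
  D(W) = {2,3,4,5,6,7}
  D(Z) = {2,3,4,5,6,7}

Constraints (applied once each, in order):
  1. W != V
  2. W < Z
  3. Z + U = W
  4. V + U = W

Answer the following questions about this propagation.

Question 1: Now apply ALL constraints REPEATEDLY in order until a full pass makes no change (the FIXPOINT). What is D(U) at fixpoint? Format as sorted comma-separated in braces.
Answer: {}

Derivation:
pass 0 (initial): D(U)={2,3,5,6,7}
pass 1: U {2,3,5,6,7}->{2,3}; V {2,3,4,5,7}->{2,3,4}; W {2,3,4,5,6,7}->{5,6}; Z {2,3,4,5,6,7}->{3,4}
pass 2: U {2,3}->{}; V {2,3,4}->{}; W {5,6}->{}; Z {3,4}->{}
pass 3: no change
Fixpoint after 3 passes: D(U) = {}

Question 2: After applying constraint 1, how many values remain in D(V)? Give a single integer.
Answer: 5

Derivation:
Constraint 1 (W != V) on D(W)={2,3,4,5,6,7} D(V)={2,3,4,5,7}: no change
So after constraint 1: D(V)={2,3,4,5,7}, size = 5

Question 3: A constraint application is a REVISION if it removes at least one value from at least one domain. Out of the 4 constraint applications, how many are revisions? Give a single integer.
Constraint 1 (W != V) on D(W)={2,3,4,5,6,7} D(V)={2,3,4,5,7}: no change => not a revision
Constraint 2 (W < Z) on D(W)={2,3,4,5,6,7} D(Z)={2,3,4,5,6,7}: W {2,3,4,5,6,7}->{2,3,4,5,6}; Z {2,3,4,5,6,7}->{3,4,5,6,7} => REVISION
Constraint 3 (Z + U = W) on D(Z)={3,4,5,6,7} D(U)={2,3,5,6,7} D(W)={2,3,4,5,6}: Z {3,4,5,6,7}->{3,4}; U {2,3,5,6,7}->{2,3}; W {2,3,4,5,6}->{5,6} => REVISION
Constraint 4 (V + U = W) on D(V)={2,3,4,5,7} D(U)={2,3} D(W)={5,6}: V {2,3,4,5,7}->{2,3,4} => REVISION
Total revisions = 3

Answer: 3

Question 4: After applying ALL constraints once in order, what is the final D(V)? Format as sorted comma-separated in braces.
Constraint 1 (W != V) on D(W)={2,3,4,5,6,7} D(V)={2,3,4,5,7}: no change
Constraint 2 (W < Z) on D(W)={2,3,4,5,6,7} D(Z)={2,3,4,5,6,7}: W {2,3,4,5,6,7}->{2,3,4,5,6}; Z {2,3,4,5,6,7}->{3,4,5,6,7}
Constraint 3 (Z + U = W) on D(Z)={3,4,5,6,7} D(U)={2,3,5,6,7} D(W)={2,3,4,5,6}: Z {3,4,5,6,7}->{3,4}; U {2,3,5,6,7}->{2,3}; W {2,3,4,5,6}->{5,6}
Constraint 4 (V + U = W) on D(V)={2,3,4,5,7} D(U)={2,3} D(W)={5,6}: V {2,3,4,5,7}->{2,3,4}
So after all 4 constraints: D(V) = {2,3,4}

Answer: {2,3,4}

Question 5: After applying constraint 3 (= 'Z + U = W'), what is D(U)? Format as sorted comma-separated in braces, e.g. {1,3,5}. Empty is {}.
Constraint 1 (W != V) on D(W)={2,3,4,5,6,7} D(V)={2,3,4,5,7}: no change
Constraint 2 (W < Z) on D(W)={2,3,4,5,6,7} D(Z)={2,3,4,5,6,7}: W {2,3,4,5,6,7}->{2,3,4,5,6}; Z {2,3,4,5,6,7}->{3,4,5,6,7}
Constraint 3 (Z + U = W) on D(Z)={3,4,5,6,7} D(U)={2,3,5,6,7} D(W)={2,3,4,5,6}: Z {3,4,5,6,7}->{3,4}; U {2,3,5,6,7}->{2,3}; W {2,3,4,5,6}->{5,6}
So after constraint 3: D(U) = {2,3}

Answer: {2,3}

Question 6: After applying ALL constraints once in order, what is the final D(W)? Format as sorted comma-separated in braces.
Constraint 1 (W != V) on D(W)={2,3,4,5,6,7} D(V)={2,3,4,5,7}: no change
Constraint 2 (W < Z) on D(W)={2,3,4,5,6,7} D(Z)={2,3,4,5,6,7}: W {2,3,4,5,6,7}->{2,3,4,5,6}; Z {2,3,4,5,6,7}->{3,4,5,6,7}
Constraint 3 (Z + U = W) on D(Z)={3,4,5,6,7} D(U)={2,3,5,6,7} D(W)={2,3,4,5,6}: Z {3,4,5,6,7}->{3,4}; U {2,3,5,6,7}->{2,3}; W {2,3,4,5,6}->{5,6}
Constraint 4 (V + U = W) on D(V)={2,3,4,5,7} D(U)={2,3} D(W)={5,6}: V {2,3,4,5,7}->{2,3,4}
So after all 4 constraints: D(W) = {5,6}

Answer: {5,6}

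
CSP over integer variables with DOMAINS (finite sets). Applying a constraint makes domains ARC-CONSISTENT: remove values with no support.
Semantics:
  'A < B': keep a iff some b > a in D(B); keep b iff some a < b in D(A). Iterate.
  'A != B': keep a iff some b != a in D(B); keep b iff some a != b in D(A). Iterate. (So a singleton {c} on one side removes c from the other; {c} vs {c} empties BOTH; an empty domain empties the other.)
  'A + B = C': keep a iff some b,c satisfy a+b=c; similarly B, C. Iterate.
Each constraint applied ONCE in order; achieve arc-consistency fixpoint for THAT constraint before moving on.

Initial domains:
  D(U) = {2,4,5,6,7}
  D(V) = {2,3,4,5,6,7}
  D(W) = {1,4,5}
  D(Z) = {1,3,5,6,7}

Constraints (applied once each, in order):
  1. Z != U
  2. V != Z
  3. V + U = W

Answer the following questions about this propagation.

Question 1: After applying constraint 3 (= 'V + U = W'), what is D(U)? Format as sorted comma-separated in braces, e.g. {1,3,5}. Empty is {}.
Constraint 1 (Z != U) on D(Z)={1,3,5,6,7} D(U)={2,4,5,6,7}: no change
Constraint 2 (V != Z) on D(V)={2,3,4,5,6,7} D(Z)={1,3,5,6,7}: no change
Constraint 3 (V + U = W) on D(V)={2,3,4,5,6,7} D(U)={2,4,5,6,7} D(W)={1,4,5}: V {2,3,4,5,6,7}->{2,3}; U {2,4,5,6,7}->{2}; W {1,4,5}->{4,5}
So after constraint 3: D(U) = {2}

Answer: {2}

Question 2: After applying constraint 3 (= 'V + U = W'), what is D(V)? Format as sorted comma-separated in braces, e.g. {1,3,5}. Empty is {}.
Answer: {2,3}

Derivation:
Constraint 1 (Z != U) on D(Z)={1,3,5,6,7} D(U)={2,4,5,6,7}: no change
Constraint 2 (V != Z) on D(V)={2,3,4,5,6,7} D(Z)={1,3,5,6,7}: no change
Constraint 3 (V + U = W) on D(V)={2,3,4,5,6,7} D(U)={2,4,5,6,7} D(W)={1,4,5}: V {2,3,4,5,6,7}->{2,3}; U {2,4,5,6,7}->{2}; W {1,4,5}->{4,5}
So after constraint 3: D(V) = {2,3}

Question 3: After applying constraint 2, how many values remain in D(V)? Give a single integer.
Constraint 1 (Z != U) on D(Z)={1,3,5,6,7} D(U)={2,4,5,6,7}: no change
Constraint 2 (V != Z) on D(V)={2,3,4,5,6,7} D(Z)={1,3,5,6,7}: no change
So after constraint 2: D(V)={2,3,4,5,6,7}, size = 6

Answer: 6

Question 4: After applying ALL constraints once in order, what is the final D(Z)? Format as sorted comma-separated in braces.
Constraint 1 (Z != U) on D(Z)={1,3,5,6,7} D(U)={2,4,5,6,7}: no change
Constraint 2 (V != Z) on D(V)={2,3,4,5,6,7} D(Z)={1,3,5,6,7}: no change
Constraint 3 (V + U = W) on D(V)={2,3,4,5,6,7} D(U)={2,4,5,6,7} D(W)={1,4,5}: V {2,3,4,5,6,7}->{2,3}; U {2,4,5,6,7}->{2}; W {1,4,5}->{4,5}
So after all 3 constraints: D(Z) = {1,3,5,6,7}

Answer: {1,3,5,6,7}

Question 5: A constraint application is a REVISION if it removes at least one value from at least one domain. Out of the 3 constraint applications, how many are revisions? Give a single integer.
Constraint 1 (Z != U) on D(Z)={1,3,5,6,7} D(U)={2,4,5,6,7}: no change => not a revision
Constraint 2 (V != Z) on D(V)={2,3,4,5,6,7} D(Z)={1,3,5,6,7}: no change => not a revision
Constraint 3 (V + U = W) on D(V)={2,3,4,5,6,7} D(U)={2,4,5,6,7} D(W)={1,4,5}: V {2,3,4,5,6,7}->{2,3}; U {2,4,5,6,7}->{2}; W {1,4,5}->{4,5} => REVISION
Total revisions = 1

Answer: 1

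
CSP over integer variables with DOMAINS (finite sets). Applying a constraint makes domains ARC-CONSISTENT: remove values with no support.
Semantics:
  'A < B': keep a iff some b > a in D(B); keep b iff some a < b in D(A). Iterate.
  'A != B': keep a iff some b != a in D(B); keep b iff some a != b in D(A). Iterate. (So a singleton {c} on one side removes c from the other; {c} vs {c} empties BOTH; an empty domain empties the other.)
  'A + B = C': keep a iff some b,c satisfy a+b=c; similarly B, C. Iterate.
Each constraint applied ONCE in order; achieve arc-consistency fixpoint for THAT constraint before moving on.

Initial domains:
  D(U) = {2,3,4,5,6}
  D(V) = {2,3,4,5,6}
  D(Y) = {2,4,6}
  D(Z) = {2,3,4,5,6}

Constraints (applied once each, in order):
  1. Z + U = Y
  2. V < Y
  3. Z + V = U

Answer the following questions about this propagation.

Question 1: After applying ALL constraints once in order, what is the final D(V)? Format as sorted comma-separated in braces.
Constraint 1 (Z + U = Y) on D(Z)={2,3,4,5,6} D(U)={2,3,4,5,6} D(Y)={2,4,6}: Z {2,3,4,5,6}->{2,3,4}; U {2,3,4,5,6}->{2,3,4}; Y {2,4,6}->{4,6}
Constraint 2 (V < Y) on D(V)={2,3,4,5,6} D(Y)={4,6}: V {2,3,4,5,6}->{2,3,4,5}
Constraint 3 (Z + V = U) on D(Z)={2,3,4} D(V)={2,3,4,5} D(U)={2,3,4}: Z {2,3,4}->{2}; V {2,3,4,5}->{2}; U {2,3,4}->{4}
So after all 3 constraints: D(V) = {2}

Answer: {2}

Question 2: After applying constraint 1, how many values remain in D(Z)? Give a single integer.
Constraint 1 (Z + U = Y) on D(Z)={2,3,4,5,6} D(U)={2,3,4,5,6} D(Y)={2,4,6}: Z {2,3,4,5,6}->{2,3,4}; U {2,3,4,5,6}->{2,3,4}; Y {2,4,6}->{4,6}
So after constraint 1: D(Z)={2,3,4}, size = 3

Answer: 3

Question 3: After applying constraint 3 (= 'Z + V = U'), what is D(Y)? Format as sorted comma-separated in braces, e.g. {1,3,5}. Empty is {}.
Constraint 1 (Z + U = Y) on D(Z)={2,3,4,5,6} D(U)={2,3,4,5,6} D(Y)={2,4,6}: Z {2,3,4,5,6}->{2,3,4}; U {2,3,4,5,6}->{2,3,4}; Y {2,4,6}->{4,6}
Constraint 2 (V < Y) on D(V)={2,3,4,5,6} D(Y)={4,6}: V {2,3,4,5,6}->{2,3,4,5}
Constraint 3 (Z + V = U) on D(Z)={2,3,4} D(V)={2,3,4,5} D(U)={2,3,4}: Z {2,3,4}->{2}; V {2,3,4,5}->{2}; U {2,3,4}->{4}
So after constraint 3: D(Y) = {4,6}

Answer: {4,6}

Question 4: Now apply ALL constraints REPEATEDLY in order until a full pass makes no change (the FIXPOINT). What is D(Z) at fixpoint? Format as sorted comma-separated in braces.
pass 0 (initial): D(Z)={2,3,4,5,6}
pass 1: U {2,3,4,5,6}->{4}; V {2,3,4,5,6}->{2}; Y {2,4,6}->{4,6}; Z {2,3,4,5,6}->{2}
pass 2: Y {4,6}->{6}
pass 3: no change
Fixpoint after 3 passes: D(Z) = {2}

Answer: {2}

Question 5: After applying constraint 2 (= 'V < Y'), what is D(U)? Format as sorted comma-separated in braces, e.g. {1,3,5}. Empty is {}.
Answer: {2,3,4}

Derivation:
Constraint 1 (Z + U = Y) on D(Z)={2,3,4,5,6} D(U)={2,3,4,5,6} D(Y)={2,4,6}: Z {2,3,4,5,6}->{2,3,4}; U {2,3,4,5,6}->{2,3,4}; Y {2,4,6}->{4,6}
Constraint 2 (V < Y) on D(V)={2,3,4,5,6} D(Y)={4,6}: V {2,3,4,5,6}->{2,3,4,5}
So after constraint 2: D(U) = {2,3,4}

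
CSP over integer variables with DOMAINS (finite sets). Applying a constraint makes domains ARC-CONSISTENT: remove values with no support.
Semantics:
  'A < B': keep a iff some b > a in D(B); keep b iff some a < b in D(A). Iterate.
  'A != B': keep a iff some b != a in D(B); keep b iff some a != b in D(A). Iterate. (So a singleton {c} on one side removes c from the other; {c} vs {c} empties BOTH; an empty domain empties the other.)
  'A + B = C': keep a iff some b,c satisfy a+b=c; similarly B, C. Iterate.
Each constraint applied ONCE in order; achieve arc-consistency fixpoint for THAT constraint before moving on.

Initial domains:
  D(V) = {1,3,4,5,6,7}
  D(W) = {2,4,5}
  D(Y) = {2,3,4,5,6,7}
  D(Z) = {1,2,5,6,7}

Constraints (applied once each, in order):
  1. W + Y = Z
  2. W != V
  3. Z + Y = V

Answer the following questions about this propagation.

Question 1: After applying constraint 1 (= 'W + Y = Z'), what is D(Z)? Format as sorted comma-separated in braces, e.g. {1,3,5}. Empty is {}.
Answer: {5,6,7}

Derivation:
Constraint 1 (W + Y = Z) on D(W)={2,4,5} D(Y)={2,3,4,5,6,7} D(Z)={1,2,5,6,7}: Y {2,3,4,5,6,7}->{2,3,4,5}; Z {1,2,5,6,7}->{5,6,7}
So after constraint 1: D(Z) = {5,6,7}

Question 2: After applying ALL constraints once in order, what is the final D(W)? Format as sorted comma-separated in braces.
Answer: {2,4,5}

Derivation:
Constraint 1 (W + Y = Z) on D(W)={2,4,5} D(Y)={2,3,4,5,6,7} D(Z)={1,2,5,6,7}: Y {2,3,4,5,6,7}->{2,3,4,5}; Z {1,2,5,6,7}->{5,6,7}
Constraint 2 (W != V) on D(W)={2,4,5} D(V)={1,3,4,5,6,7}: no change
Constraint 3 (Z + Y = V) on D(Z)={5,6,7} D(Y)={2,3,4,5} D(V)={1,3,4,5,6,7}: Z {5,6,7}->{5}; Y {2,3,4,5}->{2}; V {1,3,4,5,6,7}->{7}
So after all 3 constraints: D(W) = {2,4,5}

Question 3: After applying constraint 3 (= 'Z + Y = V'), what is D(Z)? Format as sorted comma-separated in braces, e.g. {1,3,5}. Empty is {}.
Answer: {5}

Derivation:
Constraint 1 (W + Y = Z) on D(W)={2,4,5} D(Y)={2,3,4,5,6,7} D(Z)={1,2,5,6,7}: Y {2,3,4,5,6,7}->{2,3,4,5}; Z {1,2,5,6,7}->{5,6,7}
Constraint 2 (W != V) on D(W)={2,4,5} D(V)={1,3,4,5,6,7}: no change
Constraint 3 (Z + Y = V) on D(Z)={5,6,7} D(Y)={2,3,4,5} D(V)={1,3,4,5,6,7}: Z {5,6,7}->{5}; Y {2,3,4,5}->{2}; V {1,3,4,5,6,7}->{7}
So after constraint 3: D(Z) = {5}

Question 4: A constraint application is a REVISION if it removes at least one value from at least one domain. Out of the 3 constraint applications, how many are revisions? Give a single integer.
Answer: 2

Derivation:
Constraint 1 (W + Y = Z) on D(W)={2,4,5} D(Y)={2,3,4,5,6,7} D(Z)={1,2,5,6,7}: Y {2,3,4,5,6,7}->{2,3,4,5}; Z {1,2,5,6,7}->{5,6,7} => REVISION
Constraint 2 (W != V) on D(W)={2,4,5} D(V)={1,3,4,5,6,7}: no change => not a revision
Constraint 3 (Z + Y = V) on D(Z)={5,6,7} D(Y)={2,3,4,5} D(V)={1,3,4,5,6,7}: Z {5,6,7}->{5}; Y {2,3,4,5}->{2}; V {1,3,4,5,6,7}->{7} => REVISION
Total revisions = 2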